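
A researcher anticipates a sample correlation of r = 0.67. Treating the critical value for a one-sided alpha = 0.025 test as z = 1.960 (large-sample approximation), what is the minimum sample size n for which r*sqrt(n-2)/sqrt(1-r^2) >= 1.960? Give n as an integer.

r√(n−2)/√(1−r²) ≥ 1.960  ⇔  n−2 ≥ (1.960)²·(1−r²)/r²
(1−r²)/r² = (1−0.4489)/0.4489 = 1.2277
n ≥ 2 + 3.8416·1.2277 = 2 + 4.7163 = 6.7163
⌈6.7163⌉ = 7

7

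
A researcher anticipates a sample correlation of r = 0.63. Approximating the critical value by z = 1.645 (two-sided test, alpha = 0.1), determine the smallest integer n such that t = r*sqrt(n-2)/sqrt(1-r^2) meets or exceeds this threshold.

7

r√(n−2)/√(1−r²) ≥ 1.645  ⇔  n−2 ≥ (1.645)²·(1−r²)/r²
(1−r²)/r² = (1−0.3969)/0.3969 = 1.5195
n ≥ 2 + 2.706025·1.5195 = 2 + 4.1118 = 6.1118
⌈6.1118⌉ = 7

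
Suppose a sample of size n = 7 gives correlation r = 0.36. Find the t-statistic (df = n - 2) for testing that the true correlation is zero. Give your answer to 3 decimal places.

1 − r² = 1 − 0.1296 = 0.8704;  √(1−r²) = 0.932952
√(n−2) = √5 = 2.236068
t = r·√(n−2)/√(1−r²) = 0.36 · 2.236068 / 0.932952 = 0.863

0.863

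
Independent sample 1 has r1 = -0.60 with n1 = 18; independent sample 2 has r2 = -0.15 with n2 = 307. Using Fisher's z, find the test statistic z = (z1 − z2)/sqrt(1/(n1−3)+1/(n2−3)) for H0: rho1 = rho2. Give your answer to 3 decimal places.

Fisher z-transforms: z1 = atanh(-0.60) = -0.693147, z2 = atanh(-0.15) = -0.151140; difference d = -0.542007
Var(d) = 1/15 + 1/304 = 0.0666667 + 0.0032895 = 0.0699562
z = d/√Var(d) = -0.542007 / √0.0699562 = -0.542007 / 0.264492 = -2.049

-2.049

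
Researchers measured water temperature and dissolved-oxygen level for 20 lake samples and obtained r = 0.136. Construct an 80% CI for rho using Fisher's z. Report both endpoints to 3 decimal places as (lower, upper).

z_r = atanh(0.136) = 0.136848;  SE = 1/√(n−3) = 1/√17 = 0.242536
z-limits: 0.136848 ± 1.282·0.242536 = 0.136848 ± 0.310931 = [-0.174083, 0.447779]
ρ-limits: (tanh -0.174083, tanh 0.447779) = (-0.172, 0.420)

(-0.172, 0.420)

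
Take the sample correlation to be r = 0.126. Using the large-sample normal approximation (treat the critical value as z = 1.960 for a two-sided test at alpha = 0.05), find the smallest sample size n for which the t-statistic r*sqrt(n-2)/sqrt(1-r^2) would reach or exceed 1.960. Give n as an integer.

241

Need r·√(n−2)/√(1−r²) ≥ 1.960
√(n−2) ≥ 1.960·√(1−0.015876) / 0.126 = 1.960·0.992030 / 0.126 = 15.4316
n−2 ≥ 238.1343  ⇒  n ≥ 240.1343
Smallest integer n = 241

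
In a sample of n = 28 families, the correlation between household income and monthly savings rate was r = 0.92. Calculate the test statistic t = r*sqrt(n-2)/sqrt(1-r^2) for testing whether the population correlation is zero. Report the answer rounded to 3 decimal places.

t = r·√(n−2) / √(1−r²) with r = 0.92, n = 28
  = 0.92·√26 / √(1 − 0.8464)
  = 0.92·5.099020 / 0.391918
  = 4.691098 / 0.391918 = 11.970

11.970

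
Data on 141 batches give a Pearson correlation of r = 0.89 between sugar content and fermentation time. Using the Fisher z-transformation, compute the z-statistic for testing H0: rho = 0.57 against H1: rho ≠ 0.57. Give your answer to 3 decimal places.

9.097

z_r = atanh(0.89) = 1.421926,  z_0 = atanh(0.57) = 0.647523
SE = 1/√(n−3) = 1/√138 = 0.085126
z = (z_r − z_0)/SE = (1.421926 − 0.647523) / 0.085126 = 0.774403 / 0.085126 = 9.097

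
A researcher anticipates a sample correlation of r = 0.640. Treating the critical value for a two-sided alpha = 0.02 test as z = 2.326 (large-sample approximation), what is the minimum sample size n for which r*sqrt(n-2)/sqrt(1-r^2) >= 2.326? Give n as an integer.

10

Need r·√(n−2)/√(1−r²) ≥ 2.326
√(n−2) ≥ 2.326·√(1−0.409600) / 0.640 = 2.326·0.768375 / 0.640 = 2.7926
n−2 ≥ 7.7986  ⇒  n ≥ 9.7986
Smallest integer n = 10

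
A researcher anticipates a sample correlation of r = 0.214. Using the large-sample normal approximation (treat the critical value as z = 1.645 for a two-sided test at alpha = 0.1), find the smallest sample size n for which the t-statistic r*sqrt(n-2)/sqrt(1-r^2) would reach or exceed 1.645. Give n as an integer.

Need r·√(n−2)/√(1−r²) ≥ 1.645
√(n−2) ≥ 1.645·√(1−0.045796) / 0.214 = 1.645·0.976834 / 0.214 = 7.5088
n−2 ≥ 56.3821  ⇒  n ≥ 58.3821
Smallest integer n = 59

59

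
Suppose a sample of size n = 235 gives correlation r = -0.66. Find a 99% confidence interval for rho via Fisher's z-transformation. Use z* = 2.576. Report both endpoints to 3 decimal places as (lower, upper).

Fisher z: z_r = atanh(r) = ½·ln((1+(-0.66))/(1−(-0.66))) = -0.792814
SE(z) = 1/√(n−3) = 1/√232 = 0.065653
99% ⇒ z* = 2.576; margin = 2.576·0.065653 = 0.169122
CI on z-scale: (-0.961936, -0.623692)
Back-transform: tanh(-0.961936) = -0.745139, tanh(-0.623692) = -0.553693

(-0.745, -0.554)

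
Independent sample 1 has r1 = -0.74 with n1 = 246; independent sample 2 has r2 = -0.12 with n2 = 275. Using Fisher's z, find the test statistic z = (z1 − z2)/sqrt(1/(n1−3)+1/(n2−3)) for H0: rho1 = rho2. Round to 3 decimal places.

Fisher z-transforms: z1 = atanh(-0.74) = -0.950479, z2 = atanh(-0.12) = -0.120581; difference d = -0.829898
Var(d) = 1/243 + 1/272 = 0.0041152 + 0.0036765 = 0.0077917
z = d/√Var(d) = -0.829898 / √0.0077917 = -0.829898 / 0.088271 = -9.402

-9.402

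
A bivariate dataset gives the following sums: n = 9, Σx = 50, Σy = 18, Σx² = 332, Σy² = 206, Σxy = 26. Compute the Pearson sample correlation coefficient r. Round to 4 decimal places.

-0.7708

S_xy = nΣxy − ΣxΣy = 9·26 − 50·18 = 234 − 900 = -666
S_xx = nΣx² − (Σx)² = 9·332 − 50² = 2988 − 2500 = 488
S_yy = nΣy² − (Σy)² = 9·206 − 18² = 1854 − 324 = 1530
r = S_xy / √(S_xx·S_yy) = -666 / √(488·1530) = -666 / √746640 = -666 / 864.0833 = -0.7708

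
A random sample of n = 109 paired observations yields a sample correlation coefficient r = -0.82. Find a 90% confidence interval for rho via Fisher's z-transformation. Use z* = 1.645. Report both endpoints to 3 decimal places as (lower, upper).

(-0.866, -0.760)

Fisher z: z_r = atanh(r) = ½·ln((1+(-0.82))/(1−(-0.82))) = -1.156817
SE(z) = 1/√(n−3) = 1/√106 = 0.097129
90% ⇒ z* = 1.645; margin = 1.645·0.097129 = 0.159777
CI on z-scale: (-1.316594, -0.997040)
Back-transform: tanh(-1.316594) = -0.865934, tanh(-0.997040) = -0.760348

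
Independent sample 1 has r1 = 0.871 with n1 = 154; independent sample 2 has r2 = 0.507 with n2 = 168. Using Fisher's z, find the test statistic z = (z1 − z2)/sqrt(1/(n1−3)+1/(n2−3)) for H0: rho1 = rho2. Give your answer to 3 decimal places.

z1 = atanh(0.871) = 1.337208,  z2 = atanh(0.507) = 0.558684
SE = √(1/(n1−3) + 1/(n2−3)) = √(1/151 + 1/165) = √(0.0066225 + 0.0060606) = √0.0126831 = 0.112619
z = (z1 − z2)/SE = (1.337208 − 0.558684) / 0.112619 = 0.778524 / 0.112619 = 6.913

6.913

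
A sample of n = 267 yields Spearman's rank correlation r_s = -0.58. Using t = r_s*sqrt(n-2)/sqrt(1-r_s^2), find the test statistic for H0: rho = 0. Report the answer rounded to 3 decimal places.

1 − r_s² = 1 − 0.3364 = 0.6636;  √(1−r_s²) = 0.814616
√(n−2) = √265 = 16.278821
t = r_s·√(n−2)/√(1−r_s²) = -0.58 · 16.278821 / 0.814616 = -11.590

-11.590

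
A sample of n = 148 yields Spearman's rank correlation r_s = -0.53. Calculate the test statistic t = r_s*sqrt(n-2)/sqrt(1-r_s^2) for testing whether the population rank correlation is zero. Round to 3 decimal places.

t = r_s·√(n−2) / √(1−r_s²) with r_s = -0.53, n = 148
  = -0.53·√146 / √(1 − 0.2809)
  = -0.53·12.083046 / 0.847998
  = -6.404014 / 0.847998 = -7.552

-7.552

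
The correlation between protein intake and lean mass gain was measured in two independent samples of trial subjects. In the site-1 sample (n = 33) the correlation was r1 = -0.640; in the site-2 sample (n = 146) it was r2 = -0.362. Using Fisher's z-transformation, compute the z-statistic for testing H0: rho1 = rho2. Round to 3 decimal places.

-1.887

Fisher z-transforms: z1 = atanh(-0.640) = -0.758174, z2 = atanh(-0.362) = -0.379186; difference d = -0.378988
Var(d) = 1/30 + 1/143 = 0.0333333 + 0.0069930 = 0.0403263
z = d/√Var(d) = -0.378988 / √0.0403263 = -0.378988 / 0.200814 = -1.887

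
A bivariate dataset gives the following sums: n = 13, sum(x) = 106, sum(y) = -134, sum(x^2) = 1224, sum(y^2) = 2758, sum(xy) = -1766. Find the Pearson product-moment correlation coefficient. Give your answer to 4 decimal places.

-0.9569

Numerator: nΣxy − (Σx)(Σy) = 13·(-1766) − (106)(-134) = -8754
Denominator: √[(nΣx²−(Σx)²)(nΣy²−(Σy)²)]
  nΣx²−(Σx)² = 13·1224 − 11236 = 4676;  nΣy²−(Σy)² = 13·2758 − 17956 = 17898
  √(4676·17898) = √83691048 = 9148.2812
r = -8754 / 9148.2812 = -0.9569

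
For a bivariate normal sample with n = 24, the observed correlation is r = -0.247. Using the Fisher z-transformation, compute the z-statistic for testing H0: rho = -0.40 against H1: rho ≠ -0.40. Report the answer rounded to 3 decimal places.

0.786

z_r = atanh(-0.247) = -0.252215,  z_0 = atanh(-0.40) = -0.423649
SE = 1/√(n−3) = 1/√21 = 0.218218
z = (z_r − z_0)/SE = (-0.252215 − (-0.423649)) / 0.218218 = 0.171434 / 0.218218 = 0.786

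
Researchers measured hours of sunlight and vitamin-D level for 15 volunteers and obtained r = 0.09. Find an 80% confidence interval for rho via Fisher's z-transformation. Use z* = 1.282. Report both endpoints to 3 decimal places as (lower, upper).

(-0.273, 0.430)

Fisher z: z_r = atanh(r) = ½·ln((1+0.09)/(1−0.09)) = 0.090244
SE(z) = 1/√(n−3) = 1/√12 = 0.288675
80% ⇒ z* = 1.282; margin = 1.282·0.288675 = 0.370081
CI on z-scale: (-0.279837, 0.460325)
Back-transform: tanh(-0.279837) = -0.272754, tanh(0.460325) = 0.430349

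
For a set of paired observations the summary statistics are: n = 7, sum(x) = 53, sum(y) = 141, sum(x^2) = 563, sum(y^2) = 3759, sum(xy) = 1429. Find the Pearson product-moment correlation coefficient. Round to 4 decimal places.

0.9376

S_xy = nΣxy − ΣxΣy = 7·1429 − 53·141 = 10003 − 7473 = 2530
S_xx = nΣx² − (Σx)² = 7·563 − 53² = 3941 − 2809 = 1132
S_yy = nΣy² − (Σy)² = 7·3759 − 141² = 26313 − 19881 = 6432
r = S_xy / √(S_xx·S_yy) = 2530 / √(1132·6432) = 2530 / √7281024 = 2530 / 2698.3373 = 0.9376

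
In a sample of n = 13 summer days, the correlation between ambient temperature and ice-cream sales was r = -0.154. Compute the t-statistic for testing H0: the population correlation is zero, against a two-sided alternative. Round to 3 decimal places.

-0.517

t = r·√(n−2) / √(1−r²) with r = -0.154, n = 13
  = -0.154·√11 / √(1 − 0.023716)
  = -0.154·3.316625 / 0.988071
  = -0.510760 / 0.988071 = -0.517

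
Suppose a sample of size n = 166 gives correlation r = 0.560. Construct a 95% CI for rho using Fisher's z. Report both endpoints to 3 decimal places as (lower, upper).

z_r = atanh(0.560) = 0.632833;  SE = 1/√(n−3) = 1/√163 = 0.078326
z-limits: 0.632833 ± 1.960·0.078326 = 0.632833 ± 0.153519 = [0.479314, 0.786352]
ρ-limits: (tanh 0.479314, tanh 0.786352) = (0.446, 0.656)

(0.446, 0.656)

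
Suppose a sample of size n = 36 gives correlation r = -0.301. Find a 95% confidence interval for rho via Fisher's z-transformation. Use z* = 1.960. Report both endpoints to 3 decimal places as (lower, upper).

(-0.573, 0.031)

Fisher z: z_r = atanh(r) = ½·ln((1+(-0.301))/(1−(-0.301))) = -0.310619
SE(z) = 1/√(n−3) = 1/√33 = 0.174078
95% ⇒ z* = 1.960; margin = 1.960·0.174078 = 0.341193
CI on z-scale: (-0.651812, 0.030574)
Back-transform: tanh(-0.651812) = -0.572889, tanh(0.030574) = 0.030564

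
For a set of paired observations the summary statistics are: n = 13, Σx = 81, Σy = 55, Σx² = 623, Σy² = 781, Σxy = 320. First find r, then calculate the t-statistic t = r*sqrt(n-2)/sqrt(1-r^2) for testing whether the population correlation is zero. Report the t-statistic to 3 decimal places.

-0.297

S_xy = nΣxy − ΣxΣy = 13·320 − 81·55 = 4160 − 4455 = -295
S_xx = nΣx² − (Σx)² = 13·623 − 81² = 8099 − 6561 = 1538
S_yy = nΣy² − (Σy)² = 13·781 − 55² = 10153 − 3025 = 7128
r = S_xy / √(S_xx·S_yy) = -295 / √(1538·7128) = -295 / √10962864 = -295 / 3311.0216 = -0.0891
t = r·√(n−2)/√(1−r²) = -0.0891·√11 / √(1−0.007939) = -0.295511 / 0.996023 = -0.297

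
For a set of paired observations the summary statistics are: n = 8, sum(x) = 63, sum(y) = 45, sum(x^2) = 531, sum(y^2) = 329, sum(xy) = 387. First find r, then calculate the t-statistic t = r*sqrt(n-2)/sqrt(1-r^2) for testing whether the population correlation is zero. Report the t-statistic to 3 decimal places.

S_xy = nΣxy − ΣxΣy = 8·387 − 63·45 = 3096 − 2835 = 261
S_xx = nΣx² − (Σx)² = 8·531 − 63² = 4248 − 3969 = 279
S_yy = nΣy² − (Σy)² = 8·329 − 45² = 2632 − 2025 = 607
r = S_xy / √(S_xx·S_yy) = 261 / √(279·607) = 261 / √169353 = 261 / 411.5252 = 0.6342
t = r·√(n−2)/√(1−r²) = 0.6342·√6 / √(1−0.402210) = 1.553466 / 0.773169 = 2.009

2.009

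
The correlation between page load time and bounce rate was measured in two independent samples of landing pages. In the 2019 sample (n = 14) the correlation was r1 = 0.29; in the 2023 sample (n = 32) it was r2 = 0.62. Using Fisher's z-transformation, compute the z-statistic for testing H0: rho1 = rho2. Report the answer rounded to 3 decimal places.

-1.204

z1 = atanh(0.29) = 0.298566,  z2 = atanh(0.62) = 0.725005
SE = √(1/(n1−3) + 1/(n2−3)) = √(1/11 + 1/29) = √(0.0909091 + 0.0344828) = √0.1253919 = 0.354107
z = (z1 − z2)/SE = (0.298566 − 0.725005) / 0.354107 = -0.426439 / 0.354107 = -1.204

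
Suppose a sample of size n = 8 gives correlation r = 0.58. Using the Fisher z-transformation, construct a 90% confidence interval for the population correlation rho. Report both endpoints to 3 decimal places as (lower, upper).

(-0.073, 0.885)

Fisher z: z_r = atanh(r) = ½·ln((1+0.58)/(1−0.58)) = 0.662463
SE(z) = 1/√(n−3) = 1/√5 = 0.447214
90% ⇒ z* = 1.645; margin = 1.645·0.447214 = 0.735667
CI on z-scale: (-0.073204, 1.398130)
Back-transform: tanh(-0.073204) = -0.073074, tanh(1.398130) = 0.884947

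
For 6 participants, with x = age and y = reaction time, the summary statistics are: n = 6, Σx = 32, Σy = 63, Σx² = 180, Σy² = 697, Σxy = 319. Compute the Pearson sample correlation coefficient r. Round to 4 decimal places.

-0.9339

S_xy = nΣxy − ΣxΣy = 6·319 − 32·63 = 1914 − 2016 = -102
S_xx = nΣx² − (Σx)² = 6·180 − 32² = 1080 − 1024 = 56
S_yy = nΣy² − (Σy)² = 6·697 − 63² = 4182 − 3969 = 213
r = S_xy / √(S_xx·S_yy) = -102 / √(56·213) = -102 / √11928 = -102 / 109.2154 = -0.9339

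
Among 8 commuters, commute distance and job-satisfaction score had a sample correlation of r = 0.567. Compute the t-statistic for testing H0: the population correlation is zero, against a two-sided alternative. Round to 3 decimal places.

1 − r² = 1 − 0.321489 = 0.678511;  √(1−r²) = 0.823718
√(n−2) = √6 = 2.449490
t = r·√(n−2)/√(1−r²) = 0.567 · 2.449490 / 0.823718 = 1.686

1.686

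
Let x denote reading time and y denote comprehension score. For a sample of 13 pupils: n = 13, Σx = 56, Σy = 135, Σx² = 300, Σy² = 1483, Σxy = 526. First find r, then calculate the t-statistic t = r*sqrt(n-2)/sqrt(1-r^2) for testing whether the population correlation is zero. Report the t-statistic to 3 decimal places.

S_xy = nΣxy − ΣxΣy = 13·526 − 56·135 = 6838 − 7560 = -722
S_xx = nΣx² − (Σx)² = 13·300 − 56² = 3900 − 3136 = 764
S_yy = nΣy² − (Σy)² = 13·1483 − 135² = 19279 − 18225 = 1054
r = S_xy / √(S_xx·S_yy) = -722 / √(764·1054) = -722 / √805256 = -722 / 897.3606 = -0.8046
t = r·√(n−2)/√(1−r²) = -0.8046·√11 / √(1−0.647381) = -2.668556 / 0.593817 = -4.494

-4.494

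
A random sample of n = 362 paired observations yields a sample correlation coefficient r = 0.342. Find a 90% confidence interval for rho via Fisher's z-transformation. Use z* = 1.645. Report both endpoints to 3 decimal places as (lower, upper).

Fisher z: z_r = atanh(r) = ½·ln((1+0.342)/(1−0.342)) = 0.356356
SE(z) = 1/√(n−3) = 1/√359 = 0.052778
90% ⇒ z* = 1.645; margin = 1.645·0.052778 = 0.086820
CI on z-scale: (0.269536, 0.443176)
Back-transform: tanh(0.269536) = 0.263193, tanh(0.443176) = 0.416274

(0.263, 0.416)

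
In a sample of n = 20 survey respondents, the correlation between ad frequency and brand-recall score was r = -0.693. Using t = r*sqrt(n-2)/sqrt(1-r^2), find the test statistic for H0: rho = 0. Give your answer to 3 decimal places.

-4.078

1 − r² = 1 − 0.480249 = 0.519751;  √(1−r²) = 0.720938
√(n−2) = √18 = 4.242641
t = r·√(n−2)/√(1−r²) = -0.693 · 4.242641 / 0.720938 = -4.078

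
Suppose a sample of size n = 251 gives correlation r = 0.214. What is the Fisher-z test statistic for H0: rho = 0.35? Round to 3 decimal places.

-2.332

Fisher z: atanh(0.214) = 0.217360, atanh(0.35) = 0.365444
z = (z_r − z_0)·√(n−3) = (0.217360 − 0.365444)·√248 = -0.148084 · 15.748016 = -2.332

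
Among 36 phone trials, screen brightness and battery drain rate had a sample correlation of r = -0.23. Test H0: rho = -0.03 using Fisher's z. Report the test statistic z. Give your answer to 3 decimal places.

z_r = atanh(-0.23) = -0.234189,  z_0 = atanh(-0.03) = -0.030009
SE = 1/√(n−3) = 1/√33 = 0.174078
z = (z_r − z_0)/SE = (-0.234189 − (-0.030009)) / 0.174078 = -0.204180 / 0.174078 = -1.173

-1.173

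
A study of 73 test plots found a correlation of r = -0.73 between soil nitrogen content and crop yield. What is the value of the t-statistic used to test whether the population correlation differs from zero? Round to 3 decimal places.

1 − r² = 1 − 0.5329 = 0.4671;  √(1−r²) = 0.683447
√(n−2) = √71 = 8.426150
t = r·√(n−2)/√(1−r²) = -0.73 · 8.426150 / 0.683447 = -9.000

-9.000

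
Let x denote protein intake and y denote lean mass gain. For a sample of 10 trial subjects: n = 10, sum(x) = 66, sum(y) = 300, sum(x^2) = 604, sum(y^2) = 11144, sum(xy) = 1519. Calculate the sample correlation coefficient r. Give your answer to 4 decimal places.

Numerator: nΣxy − (Σx)(Σy) = 10·1519 − (66)(300) = -4610
Denominator: √[(nΣx²−(Σx)²)(nΣy²−(Σy)²)]
  nΣx²−(Σx)² = 10·604 − 4356 = 1684;  nΣy²−(Σy)² = 10·11144 − 90000 = 21440
  √(1684·21440) = √36104960 = 6008.7403
r = -4610 / 6008.7403 = -0.7672

-0.7672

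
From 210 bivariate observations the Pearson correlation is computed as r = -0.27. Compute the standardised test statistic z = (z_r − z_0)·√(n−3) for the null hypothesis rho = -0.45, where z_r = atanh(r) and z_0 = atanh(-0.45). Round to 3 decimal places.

z_r = atanh(-0.27) = -0.276864,  z_0 = atanh(-0.45) = -0.484700
SE = 1/√(n−3) = 1/√207 = 0.069505
z = (z_r − z_0)/SE = (-0.276864 − (-0.484700)) / 0.069505 = 0.207836 / 0.069505 = 2.990

2.990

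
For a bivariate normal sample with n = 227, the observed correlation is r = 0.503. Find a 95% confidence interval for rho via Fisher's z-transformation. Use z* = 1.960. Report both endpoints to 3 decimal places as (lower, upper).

(0.399, 0.594)

z_r = atanh(0.503) = 0.553314;  SE = 1/√(n−3) = 1/√224 = 0.066815
z-limits: 0.553314 ± 1.960·0.066815 = 0.553314 ± 0.130957 = [0.422357, 0.684271]
ρ-limits: (tanh 0.422357, tanh 0.684271) = (0.399, 0.594)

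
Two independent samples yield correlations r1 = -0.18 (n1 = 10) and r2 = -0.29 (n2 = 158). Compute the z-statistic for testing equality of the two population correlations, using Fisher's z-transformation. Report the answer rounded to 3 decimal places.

Fisher z-transforms: z1 = atanh(-0.18) = -0.181983, z2 = atanh(-0.29) = -0.298566; difference d = 0.116583
Var(d) = 1/7 + 1/155 = 0.1428571 + 0.0064516 = 0.1493087
z = d/√Var(d) = 0.116583 / √0.1493087 = 0.116583 / 0.386405 = 0.302

0.302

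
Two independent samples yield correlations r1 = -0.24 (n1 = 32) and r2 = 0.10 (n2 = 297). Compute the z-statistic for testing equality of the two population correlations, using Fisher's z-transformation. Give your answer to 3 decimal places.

-1.773

Fisher z-transforms: z1 = atanh(-0.24) = -0.244774, z2 = atanh(0.10) = 0.100335; difference d = -0.345109
Var(d) = 1/29 + 1/294 = 0.0344828 + 0.0034014 = 0.0378842
z = d/√Var(d) = -0.345109 / √0.0378842 = -0.345109 / 0.194639 = -1.773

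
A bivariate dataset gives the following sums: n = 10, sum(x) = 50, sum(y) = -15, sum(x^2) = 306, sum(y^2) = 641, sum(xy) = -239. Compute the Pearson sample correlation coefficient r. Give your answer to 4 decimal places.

S_xy = nΣxy − ΣxΣy = 10·(-239) − 50·(-15) = -2390 − (-750) = -1640
S_xx = nΣx² − (Σx)² = 10·306 − 50² = 3060 − 2500 = 560
S_yy = nΣy² − (Σy)² = 10·641 − (-15)² = 6410 − 225 = 6185
r = S_xy / √(S_xx·S_yy) = -1640 / √(560·6185) = -1640 / √3463600 = -1640 / 1861.0750 = -0.8812

-0.8812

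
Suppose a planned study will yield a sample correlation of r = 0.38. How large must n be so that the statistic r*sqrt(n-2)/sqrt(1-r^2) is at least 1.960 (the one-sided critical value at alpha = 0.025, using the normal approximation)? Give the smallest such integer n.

25

r√(n−2)/√(1−r²) ≥ 1.960  ⇔  n−2 ≥ (1.960)²·(1−r²)/r²
(1−r²)/r² = (1−0.1444)/0.1444 = 5.9252
n ≥ 2 + 3.8416·5.9252 = 2 + 22.7622 = 24.7622
⌈24.7622⌉ = 25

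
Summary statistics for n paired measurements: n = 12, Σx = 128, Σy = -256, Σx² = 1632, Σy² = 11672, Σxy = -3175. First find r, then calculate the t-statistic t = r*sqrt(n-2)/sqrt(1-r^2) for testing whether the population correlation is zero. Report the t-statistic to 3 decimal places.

S_xy = nΣxy − ΣxΣy = 12·(-3175) − 128·(-256) = -38100 − (-32768) = -5332
S_xx = nΣx² − (Σx)² = 12·1632 − 128² = 19584 − 16384 = 3200
S_yy = nΣy² − (Σy)² = 12·11672 − (-256)² = 140064 − 65536 = 74528
r = S_xy / √(S_xx·S_yy) = -5332 / √(3200·74528) = -5332 / √238489600 = -5332 / 15443.1085 = -0.3453
t = r·√(n−2)/√(1−r²) = -0.3453·√10 / √(1−0.119232) = -1.091934 / 0.938492 = -1.163

-1.163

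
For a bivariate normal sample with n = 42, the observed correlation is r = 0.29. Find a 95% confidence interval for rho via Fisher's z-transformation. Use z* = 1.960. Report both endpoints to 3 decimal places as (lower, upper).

z_r = atanh(0.29) = 0.298566;  SE = 1/√(n−3) = 1/√39 = 0.160128
z-limits: 0.298566 ± 1.960·0.160128 = 0.298566 ± 0.313851 = [-0.015285, 0.612417]
ρ-limits: (tanh -0.015285, tanh 0.612417) = (-0.015, 0.546)

(-0.015, 0.546)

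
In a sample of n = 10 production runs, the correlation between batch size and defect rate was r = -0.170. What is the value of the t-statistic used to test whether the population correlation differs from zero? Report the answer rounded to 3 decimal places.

t = r·√(n−2) / √(1−r²) with r = -0.170, n = 10
  = -0.170·√8 / √(1 − 0.028900)
  = -0.170·2.828427 / 0.985444
  = -0.480833 / 0.985444 = -0.488

-0.488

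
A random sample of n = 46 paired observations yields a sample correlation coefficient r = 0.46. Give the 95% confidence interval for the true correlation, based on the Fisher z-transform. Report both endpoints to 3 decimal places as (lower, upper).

Fisher z: z_r = atanh(r) = ½·ln((1+0.46)/(1−0.46)) = 0.497311
SE(z) = 1/√(n−3) = 1/√43 = 0.152499
95% ⇒ z* = 1.960; margin = 1.960·0.152499 = 0.298898
CI on z-scale: (0.198413, 0.796209)
Back-transform: tanh(0.198413) = 0.195850, tanh(0.796209) = 0.661912

(0.196, 0.662)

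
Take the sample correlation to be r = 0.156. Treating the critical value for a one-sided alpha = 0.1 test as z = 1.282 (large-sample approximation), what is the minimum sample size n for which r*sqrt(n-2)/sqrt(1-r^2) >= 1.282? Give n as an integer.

68

Need r·√(n−2)/√(1−r²) ≥ 1.282
√(n−2) ≥ 1.282·√(1−0.024336) / 0.156 = 1.282·0.987757 / 0.156 = 8.1173
n−2 ≥ 65.8906  ⇒  n ≥ 67.8906
Smallest integer n = 68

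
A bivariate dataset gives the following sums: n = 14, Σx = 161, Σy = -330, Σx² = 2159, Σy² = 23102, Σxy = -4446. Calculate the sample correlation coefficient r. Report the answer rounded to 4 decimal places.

S_xy = nΣxy − ΣxΣy = 14·(-4446) − 161·(-330) = -62244 − (-53130) = -9114
S_xx = nΣx² − (Σx)² = 14·2159 − 161² = 30226 − 25921 = 4305
S_yy = nΣy² − (Σy)² = 14·23102 − (-330)² = 323428 − 108900 = 214528
r = S_xy / √(S_xx·S_yy) = -9114 / √(4305·214528) = -9114 / √923543040 = -9114 / 30389.8509 = -0.2999

-0.2999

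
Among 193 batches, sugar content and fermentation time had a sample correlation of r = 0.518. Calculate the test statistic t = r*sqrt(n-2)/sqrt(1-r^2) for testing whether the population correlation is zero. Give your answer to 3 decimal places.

t = r·√(n−2) / √(1−r²) with r = 0.518, n = 193
  = 0.518·√191 / √(1 − 0.268324)
  = 0.518·13.820275 / 0.855381
  = 7.158902 / 0.855381 = 8.369

8.369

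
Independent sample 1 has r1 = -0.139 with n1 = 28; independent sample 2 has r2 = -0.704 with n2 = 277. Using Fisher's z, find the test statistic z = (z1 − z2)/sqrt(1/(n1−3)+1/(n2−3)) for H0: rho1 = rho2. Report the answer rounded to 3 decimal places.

z1 = atanh(-0.139) = -0.139906,  z2 = atanh(-0.704) = -0.875187
SE = √(1/(n1−3) + 1/(n2−3)) = √(1/25 + 1/274) = √(0.0400000 + 0.0036496) = √0.0436496 = 0.208925
z = (z1 − z2)/SE = (-0.139906 − (-0.875187)) / 0.208925 = 0.735281 / 0.208925 = 3.519

3.519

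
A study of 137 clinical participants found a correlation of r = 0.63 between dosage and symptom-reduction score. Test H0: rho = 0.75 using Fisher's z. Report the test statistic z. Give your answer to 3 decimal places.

Fisher z: atanh(0.63) = 0.741416, atanh(0.75) = 0.972955
z = (z_r − z_0)·√(n−3) = (0.741416 − 0.972955)·√134 = -0.231539 · 11.575837 = -2.680

-2.680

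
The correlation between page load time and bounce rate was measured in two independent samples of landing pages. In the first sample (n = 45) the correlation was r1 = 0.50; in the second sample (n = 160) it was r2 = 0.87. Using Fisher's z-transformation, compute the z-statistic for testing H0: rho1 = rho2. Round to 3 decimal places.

Fisher z-transforms: z1 = atanh(0.50) = 0.549306, z2 = atanh(0.87) = 1.333080; difference d = -0.783774
Var(d) = 1/42 + 1/157 = 0.0238095 + 0.0063694 = 0.0301789
z = d/√Var(d) = -0.783774 / √0.0301789 = -0.783774 / 0.173721 = -4.512

-4.512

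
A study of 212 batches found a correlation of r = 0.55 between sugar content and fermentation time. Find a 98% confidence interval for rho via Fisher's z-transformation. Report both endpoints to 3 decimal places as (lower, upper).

Fisher z: z_r = atanh(r) = ½·ln((1+0.55)/(1−0.55)) = 0.618381
SE(z) = 1/√(n−3) = 1/√209 = 0.069171
98% ⇒ z* = 2.326; margin = 2.326·0.069171 = 0.160892
CI on z-scale: (0.457489, 0.779273)
Back-transform: tanh(0.457489) = 0.428035, tanh(0.779273) = 0.652289

(0.428, 0.652)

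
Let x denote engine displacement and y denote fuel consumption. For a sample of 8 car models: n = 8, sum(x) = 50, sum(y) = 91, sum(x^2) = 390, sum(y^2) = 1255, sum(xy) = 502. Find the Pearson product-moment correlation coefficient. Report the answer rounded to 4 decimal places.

S_xy = nΣxy − ΣxΣy = 8·502 − 50·91 = 4016 − 4550 = -534
S_xx = nΣx² − (Σx)² = 8·390 − 50² = 3120 − 2500 = 620
S_yy = nΣy² − (Σy)² = 8·1255 − 91² = 10040 − 8281 = 1759
r = S_xy / √(S_xx·S_yy) = -534 / √(620·1759) = -534 / √1090580 = -534 / 1044.3084 = -0.5113

-0.5113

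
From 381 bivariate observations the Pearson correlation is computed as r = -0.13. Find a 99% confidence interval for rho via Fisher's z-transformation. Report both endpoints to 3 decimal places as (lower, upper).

(-0.257, 0.002)

Fisher z: z_r = atanh(r) = ½·ln((1+(-0.13))/(1−(-0.13))) = -0.130740
SE(z) = 1/√(n−3) = 1/√378 = 0.051434
99% ⇒ z* = 2.576; margin = 2.576·0.051434 = 0.132494
CI on z-scale: (-0.263234, 0.001754)
Back-transform: tanh(-0.263234) = -0.257318, tanh(0.001754) = 0.001754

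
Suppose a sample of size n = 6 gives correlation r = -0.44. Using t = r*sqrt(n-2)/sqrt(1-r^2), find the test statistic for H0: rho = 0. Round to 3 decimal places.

-0.980

1 − r² = 1 − 0.1936 = 0.8064;  √(1−r²) = 0.897998
√(n−2) = √4 = 2.000000
t = r·√(n−2)/√(1−r²) = -0.44 · 2.000000 / 0.897998 = -0.980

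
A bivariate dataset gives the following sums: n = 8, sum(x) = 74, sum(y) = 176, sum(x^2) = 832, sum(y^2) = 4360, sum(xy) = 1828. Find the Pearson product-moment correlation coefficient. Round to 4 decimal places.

S_xy = nΣxy − ΣxΣy = 8·1828 − 74·176 = 14624 − 13024 = 1600
S_xx = nΣx² − (Σx)² = 8·832 − 74² = 6656 − 5476 = 1180
S_yy = nΣy² − (Σy)² = 8·4360 − 176² = 34880 − 30976 = 3904
r = S_xy / √(S_xx·S_yy) = 1600 / √(1180·3904) = 1600 / √4606720 = 1600 / 2146.3271 = 0.7455

0.7455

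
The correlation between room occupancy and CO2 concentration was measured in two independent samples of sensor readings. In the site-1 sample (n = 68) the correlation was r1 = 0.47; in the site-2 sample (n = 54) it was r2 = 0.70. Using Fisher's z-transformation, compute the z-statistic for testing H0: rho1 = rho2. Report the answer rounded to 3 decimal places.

Fisher z-transforms: z1 = atanh(0.47) = 0.510070, z2 = atanh(0.70) = 0.867301; difference d = -0.357231
Var(d) = 1/65 + 1/51 = 0.0153846 + 0.0196078 = 0.0349924
z = d/√Var(d) = -0.357231 / √0.0349924 = -0.357231 / 0.187063 = -1.910

-1.910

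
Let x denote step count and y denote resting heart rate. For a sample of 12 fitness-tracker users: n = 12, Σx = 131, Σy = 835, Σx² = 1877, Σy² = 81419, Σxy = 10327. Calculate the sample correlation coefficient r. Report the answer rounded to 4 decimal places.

S_xy = nΣxy − ΣxΣy = 12·10327 − 131·835 = 123924 − 109385 = 14539
S_xx = nΣx² − (Σx)² = 12·1877 − 131² = 22524 − 17161 = 5363
S_yy = nΣy² − (Σy)² = 12·81419 − 835² = 977028 − 697225 = 279803
r = S_xy / √(S_xx·S_yy) = 14539 / √(5363·279803) = 14539 / √1500583489 = 14539 / 38737.3655 = 0.3753

0.3753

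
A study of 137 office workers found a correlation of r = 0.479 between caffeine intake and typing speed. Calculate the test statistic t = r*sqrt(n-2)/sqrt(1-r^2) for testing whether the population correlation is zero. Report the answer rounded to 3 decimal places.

6.340

t = r·√(n−2) / √(1−r²) with r = 0.479, n = 137
  = 0.479·√135 / √(1 − 0.229441)
  = 0.479·11.618950 / 0.877815
  = 5.565477 / 0.877815 = 6.340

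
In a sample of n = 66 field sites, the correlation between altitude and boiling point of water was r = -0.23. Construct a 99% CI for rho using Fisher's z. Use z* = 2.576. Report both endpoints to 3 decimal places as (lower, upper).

Fisher z: z_r = atanh(r) = ½·ln((1+(-0.23))/(1−(-0.23))) = -0.234189
SE(z) = 1/√(n−3) = 1/√63 = 0.125988
99% ⇒ z* = 2.576; margin = 2.576·0.125988 = 0.324545
CI on z-scale: (-0.558734, 0.090356)
Back-transform: tanh(-0.558734) = -0.507038, tanh(0.090356) = 0.090111

(-0.507, 0.090)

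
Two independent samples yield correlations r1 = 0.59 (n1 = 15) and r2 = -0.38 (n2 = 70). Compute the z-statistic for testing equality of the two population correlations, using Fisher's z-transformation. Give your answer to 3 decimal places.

z1 = atanh(0.59) = 0.677666,  z2 = atanh(-0.38) = -0.400060
SE = √(1/(n1−3) + 1/(n2−3)) = √(1/12 + 1/67) = √(0.0833333 + 0.0149254) = √0.0982587 = 0.313462
z = (z1 − z2)/SE = (0.677666 − (-0.400060)) / 0.313462 = 1.077726 / 0.313462 = 3.438

3.438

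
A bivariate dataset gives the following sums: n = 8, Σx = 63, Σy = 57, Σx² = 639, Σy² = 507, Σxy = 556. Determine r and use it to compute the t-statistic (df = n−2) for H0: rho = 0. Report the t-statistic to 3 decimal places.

Numerator: nΣxy − (Σx)(Σy) = 8·556 − (63)(57) = 857
Denominator: √[(nΣx²−(Σx)²)(nΣy²−(Σy)²)]
  nΣx²−(Σx)² = 8·639 − 3969 = 1143;  nΣy²−(Σy)² = 8·507 − 3249 = 807
  √(1143·807) = √922401 = 960.4171
r = 857 / 960.4171 = 0.8923
t = r·√(n−2)/√(1−r²) = 0.8923·√6 / √(1−0.796199) = 2.185680 / 0.451443 = 4.842

4.842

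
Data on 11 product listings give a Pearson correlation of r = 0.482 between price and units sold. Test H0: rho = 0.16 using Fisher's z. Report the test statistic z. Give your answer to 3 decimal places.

z_r = atanh(0.482) = 0.525586,  z_0 = atanh(0.16) = 0.161387
SE = 1/√(n−3) = 1/√8 = 0.353553
z = (z_r − z_0)/SE = (0.525586 − 0.161387) / 0.353553 = 0.364199 / 0.353553 = 1.030

1.030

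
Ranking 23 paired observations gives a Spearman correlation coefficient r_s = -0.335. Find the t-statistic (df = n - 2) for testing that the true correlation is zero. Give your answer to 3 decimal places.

-1.629

1 − r_s² = 1 − 0.112225 = 0.887775;  √(1−r_s²) = 0.942218
√(n−2) = √21 = 4.582576
t = r_s·√(n−2)/√(1−r_s²) = -0.335 · 4.582576 / 0.942218 = -1.629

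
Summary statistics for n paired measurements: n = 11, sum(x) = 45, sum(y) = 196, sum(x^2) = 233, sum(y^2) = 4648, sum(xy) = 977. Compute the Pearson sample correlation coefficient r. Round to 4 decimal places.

0.7369

Numerator: nΣxy − (Σx)(Σy) = 11·977 − (45)(196) = 1927
Denominator: √[(nΣx²−(Σx)²)(nΣy²−(Σy)²)]
  nΣx²−(Σx)² = 11·233 − 2025 = 538;  nΣy²−(Σy)² = 11·4648 − 38416 = 12712
  √(538·12712) = √6839056 = 2615.1589
r = 1927 / 2615.1589 = 0.7369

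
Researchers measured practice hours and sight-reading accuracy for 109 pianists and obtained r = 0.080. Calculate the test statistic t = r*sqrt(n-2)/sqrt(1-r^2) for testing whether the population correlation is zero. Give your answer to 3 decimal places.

t = r·√(n−2) / √(1−r²) with r = 0.080, n = 109
  = 0.080·√107 / √(1 − 0.006400)
  = 0.080·10.344080 / 0.996795
  = 0.827526 / 0.996795 = 0.830

0.830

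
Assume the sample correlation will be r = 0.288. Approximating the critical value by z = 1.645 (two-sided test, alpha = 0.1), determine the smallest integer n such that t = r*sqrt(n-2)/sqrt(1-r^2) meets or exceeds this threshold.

Need r·√(n−2)/√(1−r²) ≥ 1.645
√(n−2) ≥ 1.645·√(1−0.082944) / 0.288 = 1.645·0.957630 / 0.288 = 5.4698
n−2 ≥ 29.9187  ⇒  n ≥ 31.9187
Smallest integer n = 32

32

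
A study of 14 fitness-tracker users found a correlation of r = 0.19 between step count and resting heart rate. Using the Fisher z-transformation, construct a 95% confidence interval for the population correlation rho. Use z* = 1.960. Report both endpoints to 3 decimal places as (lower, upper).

(-0.379, 0.655)

z_r = atanh(0.19) = 0.192337;  SE = 1/√(n−3) = 1/√11 = 0.301511
z-limits: 0.192337 ± 1.960·0.301511 = 0.192337 ± 0.590962 = [-0.398625, 0.783299]
ρ-limits: (tanh -0.398625, tanh 0.783299) = (-0.379, 0.655)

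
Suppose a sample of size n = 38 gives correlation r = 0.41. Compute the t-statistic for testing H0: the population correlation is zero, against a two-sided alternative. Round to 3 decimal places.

t = r·√(n−2) / √(1−r²) with r = 0.41, n = 38
  = 0.41·√36 / √(1 − 0.1681)
  = 0.41·6.000000 / 0.912086
  = 2.460000 / 0.912086 = 2.697

2.697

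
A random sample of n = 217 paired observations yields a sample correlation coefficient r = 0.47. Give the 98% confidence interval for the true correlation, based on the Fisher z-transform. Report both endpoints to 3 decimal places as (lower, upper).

Fisher z: z_r = atanh(r) = ½·ln((1+0.47)/(1−0.47)) = 0.510070
SE(z) = 1/√(n−3) = 1/√214 = 0.068359
98% ⇒ z* = 2.326; margin = 2.326·0.068359 = 0.159003
CI on z-scale: (0.351067, 0.669073)
Back-transform: tanh(0.351067) = 0.337321, tanh(0.669073) = 0.584370

(0.337, 0.584)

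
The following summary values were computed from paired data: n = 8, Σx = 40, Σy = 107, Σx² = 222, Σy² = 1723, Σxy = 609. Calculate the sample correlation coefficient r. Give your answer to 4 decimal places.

Numerator: nΣxy − (Σx)(Σy) = 8·609 − (40)(107) = 592
Denominator: √[(nΣx²−(Σx)²)(nΣy²−(Σy)²)]
  nΣx²−(Σx)² = 8·222 − 1600 = 176;  nΣy²−(Σy)² = 8·1723 − 11449 = 2335
  √(176·2335) = √410960 = 641.0616
r = 592 / 641.0616 = 0.9235

0.9235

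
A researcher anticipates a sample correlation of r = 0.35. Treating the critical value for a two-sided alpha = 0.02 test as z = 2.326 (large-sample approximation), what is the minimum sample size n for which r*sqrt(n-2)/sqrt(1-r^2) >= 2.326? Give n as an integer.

41

Need r·√(n−2)/√(1−r²) ≥ 2.326
√(n−2) ≥ 2.326·√(1−0.1225) / 0.35 = 2.326·0.936750 / 0.35 = 6.2254
n−2 ≥ 38.7556  ⇒  n ≥ 40.7556
Smallest integer n = 41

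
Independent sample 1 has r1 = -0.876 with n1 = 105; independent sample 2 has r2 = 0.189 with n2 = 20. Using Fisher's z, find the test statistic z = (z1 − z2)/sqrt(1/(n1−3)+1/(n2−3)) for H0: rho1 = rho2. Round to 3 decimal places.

-5.915

Fisher z-transforms: z1 = atanh(-0.876) = -1.358308, z2 = atanh(0.189) = 0.191300; difference d = -1.549608
Var(d) = 1/102 + 1/17 = 0.0098039 + 0.0588235 = 0.0686274
z = d/√Var(d) = -1.549608 / √0.0686274 = -1.549608 / 0.261968 = -5.915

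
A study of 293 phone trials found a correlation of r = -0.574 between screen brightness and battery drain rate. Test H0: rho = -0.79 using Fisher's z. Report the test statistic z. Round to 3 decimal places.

Fisher z: atanh(-0.574) = -0.653468, atanh(-0.79) = -1.071432
z = (z_r − z_0)·√(n−3) = (-0.653468 − (-1.071432))·√290 = 0.417964 · 17.029386 = 7.118

7.118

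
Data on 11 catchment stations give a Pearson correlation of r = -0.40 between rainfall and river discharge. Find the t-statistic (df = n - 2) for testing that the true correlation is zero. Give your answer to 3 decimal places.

-1.309

t = r·√(n−2) / √(1−r²) with r = -0.40, n = 11
  = -0.40·√9 / √(1 − 0.1600)
  = -0.40·3.000000 / 0.916515
  = -1.200000 / 0.916515 = -1.309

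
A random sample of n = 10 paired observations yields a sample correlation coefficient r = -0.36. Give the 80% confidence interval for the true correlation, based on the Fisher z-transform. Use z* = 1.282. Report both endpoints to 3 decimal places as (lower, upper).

(-0.697, 0.107)

Fisher z: z_r = atanh(r) = ½·ln((1+(-0.36))/(1−(-0.36))) = -0.376886
SE(z) = 1/√(n−3) = 1/√7 = 0.377964
80% ⇒ z* = 1.282; margin = 1.282·0.377964 = 0.484550
CI on z-scale: (-0.861436, 0.107664)
Back-transform: tanh(-0.861436) = -0.696997, tanh(0.107664) = 0.107250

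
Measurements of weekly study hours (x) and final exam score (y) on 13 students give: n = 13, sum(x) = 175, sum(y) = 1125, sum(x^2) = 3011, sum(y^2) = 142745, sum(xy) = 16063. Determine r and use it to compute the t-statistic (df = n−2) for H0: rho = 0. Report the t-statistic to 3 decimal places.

S_xy = nΣxy − ΣxΣy = 13·16063 − 175·1125 = 208819 − 196875 = 11944
S_xx = nΣx² − (Σx)² = 13·3011 − 175² = 39143 − 30625 = 8518
S_yy = nΣy² − (Σy)² = 13·142745 − 1125² = 1855685 − 1265625 = 590060
r = S_xy / √(S_xx·S_yy) = 11944 / √(8518·590060) = 11944 / √5026131080 = 11944 / 70895.2120 = 0.1685
t = r·√(n−2)/√(1−r²) = 0.1685·√11 / √(1−0.028392) = 0.558851 / 0.985702 = 0.567

0.567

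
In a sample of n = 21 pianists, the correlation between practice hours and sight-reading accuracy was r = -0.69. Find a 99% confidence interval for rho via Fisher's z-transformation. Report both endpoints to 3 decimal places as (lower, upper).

z_r = atanh(-0.69) = -0.847956;  SE = 1/√(n−3) = 1/√18 = 0.235702
z-limits: -0.847956 ± 2.576·0.235702 = -0.847956 ± 0.607168 = [-1.455124, -0.240788]
ρ-limits: (tanh -1.455124, tanh -0.240788) = (-0.897, -0.236)

(-0.897, -0.236)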